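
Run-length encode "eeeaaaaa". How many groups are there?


Input: eeeaaaaa
Scanning for consecutive runs:
  Group 1: 'e' x 3 (positions 0-2)
  Group 2: 'a' x 5 (positions 3-7)
Total groups: 2

2


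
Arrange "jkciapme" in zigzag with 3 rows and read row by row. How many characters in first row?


Zigzag "jkciapme" into 3 rows:
Placing characters:
  'j' => row 0
  'k' => row 1
  'c' => row 2
  'i' => row 1
  'a' => row 0
  'p' => row 1
  'm' => row 2
  'e' => row 1
Rows:
  Row 0: "ja"
  Row 1: "kipe"
  Row 2: "cm"
First row length: 2

2


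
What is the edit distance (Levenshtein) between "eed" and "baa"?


Computing edit distance: "eed" -> "baa"
DP table:
           b    a    a
      0    1    2    3
  e   1    1    2    3
  e   2    2    2    3
  d   3    3    3    3
Edit distance = dp[3][3] = 3

3


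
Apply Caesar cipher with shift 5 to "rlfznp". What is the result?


Caesar cipher: shift "rlfznp" by 5
  'r' (pos 17) + 5 = pos 22 = 'w'
  'l' (pos 11) + 5 = pos 16 = 'q'
  'f' (pos 5) + 5 = pos 10 = 'k'
  'z' (pos 25) + 5 = pos 4 = 'e'
  'n' (pos 13) + 5 = pos 18 = 's'
  'p' (pos 15) + 5 = pos 20 = 'u'
Result: wqkesu

wqkesu


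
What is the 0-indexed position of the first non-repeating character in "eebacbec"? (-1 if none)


Input: eebacbec
Character frequencies:
  'a': 1
  'b': 2
  'c': 2
  'e': 3
Scanning left to right for freq == 1:
  Position 0 ('e'): freq=3, skip
  Position 1 ('e'): freq=3, skip
  Position 2 ('b'): freq=2, skip
  Position 3 ('a'): unique! => answer = 3

3


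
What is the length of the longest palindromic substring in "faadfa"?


Input: "faadfa"
Checking substrings for palindromes:
  [1:3] "aa" (len 2) => palindrome
Longest palindromic substring: "aa" with length 2

2


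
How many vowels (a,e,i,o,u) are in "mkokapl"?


Input: mkokapl
Checking each character:
  'm' at position 0: consonant
  'k' at position 1: consonant
  'o' at position 2: vowel (running total: 1)
  'k' at position 3: consonant
  'a' at position 4: vowel (running total: 2)
  'p' at position 5: consonant
  'l' at position 6: consonant
Total vowels: 2

2


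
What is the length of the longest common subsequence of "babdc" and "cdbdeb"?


LCS of "babdc" and "cdbdeb"
DP table:
           c    d    b    d    e    b
      0    0    0    0    0    0    0
  b   0    0    0    1    1    1    1
  a   0    0    0    1    1    1    1
  b   0    0    0    1    1    1    2
  d   0    0    1    1    2    2    2
  c   0    1    1    1    2    2    2
LCS length = dp[5][6] = 2

2


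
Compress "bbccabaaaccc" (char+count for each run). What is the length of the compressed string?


Input: bbccabaaaccc
Runs:
  'b' x 2 => "b2"
  'c' x 2 => "c2"
  'a' x 1 => "a1"
  'b' x 1 => "b1"
  'a' x 3 => "a3"
  'c' x 3 => "c3"
Compressed: "b2c2a1b1a3c3"
Compressed length: 12

12


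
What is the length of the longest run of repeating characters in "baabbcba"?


Input: "baabbcba"
Scanning for longest run:
  Position 1 ('a'): new char, reset run to 1
  Position 2 ('a'): continues run of 'a', length=2
  Position 3 ('b'): new char, reset run to 1
  Position 4 ('b'): continues run of 'b', length=2
  Position 5 ('c'): new char, reset run to 1
  Position 6 ('b'): new char, reset run to 1
  Position 7 ('a'): new char, reset run to 1
Longest run: 'a' with length 2

2


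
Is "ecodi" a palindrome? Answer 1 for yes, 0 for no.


Input: ecodi
Reversed: idoce
  Compare pos 0 ('e') with pos 4 ('i'): MISMATCH
  Compare pos 1 ('c') with pos 3 ('d'): MISMATCH
Result: not a palindrome

0


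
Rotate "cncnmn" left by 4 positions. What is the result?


Input: "cncnmn", rotate left by 4
First 4 characters: "cncn"
Remaining characters: "mn"
Concatenate remaining + first: "mn" + "cncn" = "mncncn"

mncncn


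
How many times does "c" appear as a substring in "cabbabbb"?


Searching for "c" in "cabbabbb"
Scanning each position:
  Position 0: "c" => MATCH
  Position 1: "a" => no
  Position 2: "b" => no
  Position 3: "b" => no
  Position 4: "a" => no
  Position 5: "b" => no
  Position 6: "b" => no
  Position 7: "b" => no
Total occurrences: 1

1


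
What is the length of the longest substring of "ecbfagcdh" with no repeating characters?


Input: "ecbfagcdh"
Sliding window (track last position of each char):
  Position 0 ('e'): window [0,0] length 1 -- new best
  Position 1 ('c'): window [0,1] length 2 -- new best
  Position 2 ('b'): window [0,2] length 3 -- new best
  Position 3 ('f'): window [0,3] length 4 -- new best
  Position 4 ('a'): window [0,4] length 5 -- new best
  Position 5 ('g'): window [0,5] length 6 -- new best
  Position 6 ('c'): repeat (last at 1), move window start to 2
  Position 6 ('c'): window [2,6] length 5
  Position 7 ('d'): window [2,7] length 6
  Position 8 ('h'): window [2,8] length 7 -- new best
Longest substring with no repeats: "bfagcdh" with length 7

7


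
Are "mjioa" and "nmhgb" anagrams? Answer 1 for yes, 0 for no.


Strings: "mjioa", "nmhgb"
Sorted first:  aijmo
Sorted second: bghmn
Differ at position 0: 'a' vs 'b' => not anagrams

0


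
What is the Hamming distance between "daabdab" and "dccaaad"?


Comparing "daabdab" and "dccaaad" position by position:
  Position 0: 'd' vs 'd' => same
  Position 1: 'a' vs 'c' => differ
  Position 2: 'a' vs 'c' => differ
  Position 3: 'b' vs 'a' => differ
  Position 4: 'd' vs 'a' => differ
  Position 5: 'a' vs 'a' => same
  Position 6: 'b' vs 'd' => differ
Total differences (Hamming distance): 5

5


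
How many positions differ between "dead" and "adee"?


Comparing "dead" and "adee" position by position:
  Position 0: 'd' vs 'a' => DIFFER
  Position 1: 'e' vs 'd' => DIFFER
  Position 2: 'a' vs 'e' => DIFFER
  Position 3: 'd' vs 'e' => DIFFER
Positions that differ: 4

4


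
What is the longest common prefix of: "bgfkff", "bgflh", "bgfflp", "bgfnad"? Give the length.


Words: bgfkff, bgflh, bgfflp, bgfnad
  Position 0: all 'b' => match
  Position 1: all 'g' => match
  Position 2: all 'f' => match
  Position 3: ('k', 'l', 'f', 'n') => mismatch, stop
LCP = "bgf" (length 3)

3


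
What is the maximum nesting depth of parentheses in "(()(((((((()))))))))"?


Input: "(()(((((((()))))))))"
Tracking depth:
  Position 0 '(': depth becomes 1
  Position 1 '(': depth becomes 2
  Position 2 ')': depth becomes 1
  Position 3 '(': depth becomes 2
  Position 4 '(': depth becomes 3
  Position 5 '(': depth becomes 4
  Position 6 '(': depth becomes 5
  Position 7 '(': depth becomes 6
  Position 8 '(': depth becomes 7
  Position 9 '(': depth becomes 8
  Position 10 '(': depth becomes 9
  Position 11 ')': depth becomes 8
  Position 12 ')': depth becomes 7
  Position 13 ')': depth becomes 6
  Position 14 ')': depth becomes 5
  Position 15 ')': depth becomes 4
  Position 16 ')': depth becomes 3
  Position 17 ')': depth becomes 2
  Position 18 ')': depth becomes 1
  Position 19 ')': depth becomes 0
Maximum depth reached: 9

9


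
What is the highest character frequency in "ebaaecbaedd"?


Input: ebaaecbaedd
Character counts:
  'a': 3
  'b': 2
  'c': 1
  'd': 2
  'e': 3
Maximum frequency: 3

3


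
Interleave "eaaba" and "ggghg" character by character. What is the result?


Interleaving "eaaba" and "ggghg":
  Position 0: 'e' from first, 'g' from second => "eg"
  Position 1: 'a' from first, 'g' from second => "ag"
  Position 2: 'a' from first, 'g' from second => "ag"
  Position 3: 'b' from first, 'h' from second => "bh"
  Position 4: 'a' from first, 'g' from second => "ag"
Result: egagagbhag

egagagbhag


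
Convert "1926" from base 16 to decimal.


Input: "1926" in base 16
Positional expansion:
  Digit '1' (value 1) x 16^3 = 4096
  Digit '9' (value 9) x 16^2 = 2304
  Digit '2' (value 2) x 16^1 = 32
  Digit '6' (value 6) x 16^0 = 6
Sum = 6438

6438


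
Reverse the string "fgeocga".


Input: fgeocga
Reading characters right to left:
  Position 6: 'a'
  Position 5: 'g'
  Position 4: 'c'
  Position 3: 'o'
  Position 2: 'e'
  Position 1: 'g'
  Position 0: 'f'
Reversed: agcoegf

agcoegf


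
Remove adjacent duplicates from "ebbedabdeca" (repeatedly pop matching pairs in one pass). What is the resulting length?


Input: ebbedabdeca
Stack-based adjacent duplicate removal:
  Read 'e': push. Stack: e
  Read 'b': push. Stack: eb
  Read 'b': matches stack top 'b' => pop. Stack: e
  Read 'e': matches stack top 'e' => pop. Stack: (empty)
  Read 'd': push. Stack: d
  Read 'a': push. Stack: da
  Read 'b': push. Stack: dab
  Read 'd': push. Stack: dabd
  Read 'e': push. Stack: dabde
  Read 'c': push. Stack: dabdec
  Read 'a': push. Stack: dabdeca
Final stack: "dabdeca" (length 7)

7


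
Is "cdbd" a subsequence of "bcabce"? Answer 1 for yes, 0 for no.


Check if "cdbd" is a subsequence of "bcabce"
Greedy scan:
  Position 0 ('b'): no match needed
  Position 1 ('c'): matches sub[0] = 'c'
  Position 2 ('a'): no match needed
  Position 3 ('b'): no match needed
  Position 4 ('c'): no match needed
  Position 5 ('e'): no match needed
Only matched 1/4 characters => not a subsequence

0


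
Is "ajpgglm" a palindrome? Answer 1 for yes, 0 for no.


Input: ajpgglm
Reversed: mlggpja
  Compare pos 0 ('a') with pos 6 ('m'): MISMATCH
  Compare pos 1 ('j') with pos 5 ('l'): MISMATCH
  Compare pos 2 ('p') with pos 4 ('g'): MISMATCH
Result: not a palindrome

0


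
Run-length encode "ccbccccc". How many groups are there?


Input: ccbccccc
Scanning for consecutive runs:
  Group 1: 'c' x 2 (positions 0-1)
  Group 2: 'b' x 1 (positions 2-2)
  Group 3: 'c' x 5 (positions 3-7)
Total groups: 3

3


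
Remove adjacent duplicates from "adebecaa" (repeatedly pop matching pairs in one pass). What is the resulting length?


Input: adebecaa
Stack-based adjacent duplicate removal:
  Read 'a': push. Stack: a
  Read 'd': push. Stack: ad
  Read 'e': push. Stack: ade
  Read 'b': push. Stack: adeb
  Read 'e': push. Stack: adebe
  Read 'c': push. Stack: adebec
  Read 'a': push. Stack: adebeca
  Read 'a': matches stack top 'a' => pop. Stack: adebec
Final stack: "adebec" (length 6)

6


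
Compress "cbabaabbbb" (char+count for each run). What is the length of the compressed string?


Input: cbabaabbbb
Runs:
  'c' x 1 => "c1"
  'b' x 1 => "b1"
  'a' x 1 => "a1"
  'b' x 1 => "b1"
  'a' x 2 => "a2"
  'b' x 4 => "b4"
Compressed: "c1b1a1b1a2b4"
Compressed length: 12

12


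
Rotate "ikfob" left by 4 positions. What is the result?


Input: "ikfob", rotate left by 4
First 4 characters: "ikfo"
Remaining characters: "b"
Concatenate remaining + first: "b" + "ikfo" = "bikfo"

bikfo


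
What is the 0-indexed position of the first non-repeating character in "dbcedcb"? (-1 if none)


Input: dbcedcb
Character frequencies:
  'b': 2
  'c': 2
  'd': 2
  'e': 1
Scanning left to right for freq == 1:
  Position 0 ('d'): freq=2, skip
  Position 1 ('b'): freq=2, skip
  Position 2 ('c'): freq=2, skip
  Position 3 ('e'): unique! => answer = 3

3


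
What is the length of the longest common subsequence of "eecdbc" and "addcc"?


LCS of "eecdbc" and "addcc"
DP table:
           a    d    d    c    c
      0    0    0    0    0    0
  e   0    0    0    0    0    0
  e   0    0    0    0    0    0
  c   0    0    0    0    1    1
  d   0    0    1    1    1    1
  b   0    0    1    1    1    1
  c   0    0    1    1    2    2
LCS length = dp[6][5] = 2

2


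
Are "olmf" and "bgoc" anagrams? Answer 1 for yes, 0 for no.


Strings: "olmf", "bgoc"
Sorted first:  flmo
Sorted second: bcgo
Differ at position 0: 'f' vs 'b' => not anagrams

0


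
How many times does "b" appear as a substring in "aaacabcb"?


Searching for "b" in "aaacabcb"
Scanning each position:
  Position 0: "a" => no
  Position 1: "a" => no
  Position 2: "a" => no
  Position 3: "c" => no
  Position 4: "a" => no
  Position 5: "b" => MATCH
  Position 6: "c" => no
  Position 7: "b" => MATCH
Total occurrences: 2

2


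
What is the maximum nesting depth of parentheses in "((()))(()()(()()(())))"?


Input: "((()))(()()(()()(())))"
Tracking depth:
  Position 0 '(': depth becomes 1
  Position 1 '(': depth becomes 2
  Position 2 '(': depth becomes 3
  Position 3 ')': depth becomes 2
  Position 4 ')': depth becomes 1
  Position 5 ')': depth becomes 0
  Position 6 '(': depth becomes 1
  Position 7 '(': depth becomes 2
  Position 8 ')': depth becomes 1
  Position 9 '(': depth becomes 2
  Position 10 ')': depth becomes 1
  Position 11 '(': depth becomes 2
  Position 12 '(': depth becomes 3
  Position 13 ')': depth becomes 2
  Position 14 '(': depth becomes 3
  Position 15 ')': depth becomes 2
  Position 16 '(': depth becomes 3
  Position 17 '(': depth becomes 4
  Position 18 ')': depth becomes 3
  Position 19 ')': depth becomes 2
  Position 20 ')': depth becomes 1
  Position 21 ')': depth becomes 0
Maximum depth reached: 4

4


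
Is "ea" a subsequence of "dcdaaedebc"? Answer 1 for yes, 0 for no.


Check if "ea" is a subsequence of "dcdaaedebc"
Greedy scan:
  Position 0 ('d'): no match needed
  Position 1 ('c'): no match needed
  Position 2 ('d'): no match needed
  Position 3 ('a'): no match needed
  Position 4 ('a'): no match needed
  Position 5 ('e'): matches sub[0] = 'e'
  Position 6 ('d'): no match needed
  Position 7 ('e'): no match needed
  Position 8 ('b'): no match needed
  Position 9 ('c'): no match needed
Only matched 1/2 characters => not a subsequence

0


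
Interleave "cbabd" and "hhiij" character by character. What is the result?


Interleaving "cbabd" and "hhiij":
  Position 0: 'c' from first, 'h' from second => "ch"
  Position 1: 'b' from first, 'h' from second => "bh"
  Position 2: 'a' from first, 'i' from second => "ai"
  Position 3: 'b' from first, 'i' from second => "bi"
  Position 4: 'd' from first, 'j' from second => "dj"
Result: chbhaibidj

chbhaibidj


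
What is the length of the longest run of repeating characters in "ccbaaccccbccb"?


Input: "ccbaaccccbccb"
Scanning for longest run:
  Position 1 ('c'): continues run of 'c', length=2
  Position 2 ('b'): new char, reset run to 1
  Position 3 ('a'): new char, reset run to 1
  Position 4 ('a'): continues run of 'a', length=2
  Position 5 ('c'): new char, reset run to 1
  Position 6 ('c'): continues run of 'c', length=2
  Position 7 ('c'): continues run of 'c', length=3
  Position 8 ('c'): continues run of 'c', length=4
  Position 9 ('b'): new char, reset run to 1
  Position 10 ('c'): new char, reset run to 1
  Position 11 ('c'): continues run of 'c', length=2
  Position 12 ('b'): new char, reset run to 1
Longest run: 'c' with length 4

4


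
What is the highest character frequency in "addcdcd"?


Input: addcdcd
Character counts:
  'a': 1
  'c': 2
  'd': 4
Maximum frequency: 4

4


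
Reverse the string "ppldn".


Input: ppldn
Reading characters right to left:
  Position 4: 'n'
  Position 3: 'd'
  Position 2: 'l'
  Position 1: 'p'
  Position 0: 'p'
Reversed: ndlpp

ndlpp


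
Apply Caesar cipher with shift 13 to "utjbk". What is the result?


Caesar cipher: shift "utjbk" by 13
  'u' (pos 20) + 13 = pos 7 = 'h'
  't' (pos 19) + 13 = pos 6 = 'g'
  'j' (pos 9) + 13 = pos 22 = 'w'
  'b' (pos 1) + 13 = pos 14 = 'o'
  'k' (pos 10) + 13 = pos 23 = 'x'
Result: hgwox

hgwox


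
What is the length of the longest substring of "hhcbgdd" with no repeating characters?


Input: "hhcbgdd"
Sliding window (track last position of each char):
  Position 0 ('h'): window [0,0] length 1 -- new best
  Position 1 ('h'): repeat (last at 0), move window start to 1
  Position 1 ('h'): window [1,1] length 1
  Position 2 ('c'): window [1,2] length 2 -- new best
  Position 3 ('b'): window [1,3] length 3 -- new best
  Position 4 ('g'): window [1,4] length 4 -- new best
  Position 5 ('d'): window [1,5] length 5 -- new best
  Position 6 ('d'): repeat (last at 5), move window start to 6
  Position 6 ('d'): window [6,6] length 1
Longest substring with no repeats: "hcbgd" with length 5

5


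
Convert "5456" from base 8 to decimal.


Input: "5456" in base 8
Positional expansion:
  Digit '5' (value 5) x 8^3 = 2560
  Digit '4' (value 4) x 8^2 = 256
  Digit '5' (value 5) x 8^1 = 40
  Digit '6' (value 6) x 8^0 = 6
Sum = 2862

2862


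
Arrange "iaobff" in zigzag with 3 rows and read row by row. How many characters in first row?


Zigzag "iaobff" into 3 rows:
Placing characters:
  'i' => row 0
  'a' => row 1
  'o' => row 2
  'b' => row 1
  'f' => row 0
  'f' => row 1
Rows:
  Row 0: "if"
  Row 1: "abf"
  Row 2: "o"
First row length: 2

2


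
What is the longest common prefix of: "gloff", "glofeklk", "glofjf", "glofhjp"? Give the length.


Words: gloff, glofeklk, glofjf, glofhjp
  Position 0: all 'g' => match
  Position 1: all 'l' => match
  Position 2: all 'o' => match
  Position 3: all 'f' => match
  Position 4: ('f', 'e', 'j', 'h') => mismatch, stop
LCP = "glof" (length 4)

4


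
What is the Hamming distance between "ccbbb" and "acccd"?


Comparing "ccbbb" and "acccd" position by position:
  Position 0: 'c' vs 'a' => differ
  Position 1: 'c' vs 'c' => same
  Position 2: 'b' vs 'c' => differ
  Position 3: 'b' vs 'c' => differ
  Position 4: 'b' vs 'd' => differ
Total differences (Hamming distance): 4

4


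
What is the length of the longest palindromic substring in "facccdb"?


Input: "facccdb"
Checking substrings for palindromes:
  [2:5] "ccc" (len 3) => palindrome
  [2:4] "cc" (len 2) => palindrome
  [3:5] "cc" (len 2) => palindrome
Longest palindromic substring: "ccc" with length 3

3


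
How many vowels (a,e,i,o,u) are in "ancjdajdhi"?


Input: ancjdajdhi
Checking each character:
  'a' at position 0: vowel (running total: 1)
  'n' at position 1: consonant
  'c' at position 2: consonant
  'j' at position 3: consonant
  'd' at position 4: consonant
  'a' at position 5: vowel (running total: 2)
  'j' at position 6: consonant
  'd' at position 7: consonant
  'h' at position 8: consonant
  'i' at position 9: vowel (running total: 3)
Total vowels: 3

3


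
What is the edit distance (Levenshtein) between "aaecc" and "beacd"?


Computing edit distance: "aaecc" -> "beacd"
DP table:
           b    e    a    c    d
      0    1    2    3    4    5
  a   1    1    2    2    3    4
  a   2    2    2    2    3    4
  e   3    3    2    3    3    4
  c   4    4    3    3    3    4
  c   5    5    4    4    3    4
Edit distance = dp[5][5] = 4

4


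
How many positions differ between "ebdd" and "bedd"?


Comparing "ebdd" and "bedd" position by position:
  Position 0: 'e' vs 'b' => DIFFER
  Position 1: 'b' vs 'e' => DIFFER
  Position 2: 'd' vs 'd' => same
  Position 3: 'd' vs 'd' => same
Positions that differ: 2

2


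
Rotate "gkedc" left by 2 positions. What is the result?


Input: "gkedc", rotate left by 2
First 2 characters: "gk"
Remaining characters: "edc"
Concatenate remaining + first: "edc" + "gk" = "edcgk"

edcgk


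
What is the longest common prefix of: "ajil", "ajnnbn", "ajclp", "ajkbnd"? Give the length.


Words: ajil, ajnnbn, ajclp, ajkbnd
  Position 0: all 'a' => match
  Position 1: all 'j' => match
  Position 2: ('i', 'n', 'c', 'k') => mismatch, stop
LCP = "aj" (length 2)

2


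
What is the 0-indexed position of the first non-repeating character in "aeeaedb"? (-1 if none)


Input: aeeaedb
Character frequencies:
  'a': 2
  'b': 1
  'd': 1
  'e': 3
Scanning left to right for freq == 1:
  Position 0 ('a'): freq=2, skip
  Position 1 ('e'): freq=3, skip
  Position 2 ('e'): freq=3, skip
  Position 3 ('a'): freq=2, skip
  Position 4 ('e'): freq=3, skip
  Position 5 ('d'): unique! => answer = 5

5


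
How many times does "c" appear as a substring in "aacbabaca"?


Searching for "c" in "aacbabaca"
Scanning each position:
  Position 0: "a" => no
  Position 1: "a" => no
  Position 2: "c" => MATCH
  Position 3: "b" => no
  Position 4: "a" => no
  Position 5: "b" => no
  Position 6: "a" => no
  Position 7: "c" => MATCH
  Position 8: "a" => no
Total occurrences: 2

2


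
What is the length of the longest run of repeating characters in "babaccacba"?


Input: "babaccacba"
Scanning for longest run:
  Position 1 ('a'): new char, reset run to 1
  Position 2 ('b'): new char, reset run to 1
  Position 3 ('a'): new char, reset run to 1
  Position 4 ('c'): new char, reset run to 1
  Position 5 ('c'): continues run of 'c', length=2
  Position 6 ('a'): new char, reset run to 1
  Position 7 ('c'): new char, reset run to 1
  Position 8 ('b'): new char, reset run to 1
  Position 9 ('a'): new char, reset run to 1
Longest run: 'c' with length 2

2


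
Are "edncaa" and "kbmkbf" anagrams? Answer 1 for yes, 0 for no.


Strings: "edncaa", "kbmkbf"
Sorted first:  aacden
Sorted second: bbfkkm
Differ at position 0: 'a' vs 'b' => not anagrams

0


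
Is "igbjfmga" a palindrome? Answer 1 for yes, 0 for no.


Input: igbjfmga
Reversed: agmfjbgi
  Compare pos 0 ('i') with pos 7 ('a'): MISMATCH
  Compare pos 1 ('g') with pos 6 ('g'): match
  Compare pos 2 ('b') with pos 5 ('m'): MISMATCH
  Compare pos 3 ('j') with pos 4 ('f'): MISMATCH
Result: not a palindrome

0


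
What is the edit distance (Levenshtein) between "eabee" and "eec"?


Computing edit distance: "eabee" -> "eec"
DP table:
           e    e    c
      0    1    2    3
  e   1    0    1    2
  a   2    1    1    2
  b   3    2    2    2
  e   4    3    2    3
  e   5    4    3    3
Edit distance = dp[5][3] = 3

3


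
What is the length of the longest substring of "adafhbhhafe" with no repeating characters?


Input: "adafhbhhafe"
Sliding window (track last position of each char):
  Position 0 ('a'): window [0,0] length 1 -- new best
  Position 1 ('d'): window [0,1] length 2 -- new best
  Position 2 ('a'): repeat (last at 0), move window start to 1
  Position 2 ('a'): window [1,2] length 2
  Position 3 ('f'): window [1,3] length 3 -- new best
  Position 4 ('h'): window [1,4] length 4 -- new best
  Position 5 ('b'): window [1,5] length 5 -- new best
  Position 6 ('h'): repeat (last at 4), move window start to 5
  Position 6 ('h'): window [5,6] length 2
  Position 7 ('h'): repeat (last at 6), move window start to 7
  Position 7 ('h'): window [7,7] length 1
  Position 8 ('a'): window [7,8] length 2
  Position 9 ('f'): window [7,9] length 3
  Position 10 ('e'): window [7,10] length 4
Longest substring with no repeats: "dafhb" with length 5

5


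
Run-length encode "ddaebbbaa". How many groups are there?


Input: ddaebbbaa
Scanning for consecutive runs:
  Group 1: 'd' x 2 (positions 0-1)
  Group 2: 'a' x 1 (positions 2-2)
  Group 3: 'e' x 1 (positions 3-3)
  Group 4: 'b' x 3 (positions 4-6)
  Group 5: 'a' x 2 (positions 7-8)
Total groups: 5

5


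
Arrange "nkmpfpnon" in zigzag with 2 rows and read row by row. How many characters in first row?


Zigzag "nkmpfpnon" into 2 rows:
Placing characters:
  'n' => row 0
  'k' => row 1
  'm' => row 0
  'p' => row 1
  'f' => row 0
  'p' => row 1
  'n' => row 0
  'o' => row 1
  'n' => row 0
Rows:
  Row 0: "nmfnn"
  Row 1: "kppo"
First row length: 5

5


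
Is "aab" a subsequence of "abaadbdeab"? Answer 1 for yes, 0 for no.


Check if "aab" is a subsequence of "abaadbdeab"
Greedy scan:
  Position 0 ('a'): matches sub[0] = 'a'
  Position 1 ('b'): no match needed
  Position 2 ('a'): matches sub[1] = 'a'
  Position 3 ('a'): no match needed
  Position 4 ('d'): no match needed
  Position 5 ('b'): matches sub[2] = 'b'
  Position 6 ('d'): no match needed
  Position 7 ('e'): no match needed
  Position 8 ('a'): no match needed
  Position 9 ('b'): no match needed
All 3 characters matched => is a subsequence

1


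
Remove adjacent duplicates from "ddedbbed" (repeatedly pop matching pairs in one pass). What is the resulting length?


Input: ddedbbed
Stack-based adjacent duplicate removal:
  Read 'd': push. Stack: d
  Read 'd': matches stack top 'd' => pop. Stack: (empty)
  Read 'e': push. Stack: e
  Read 'd': push. Stack: ed
  Read 'b': push. Stack: edb
  Read 'b': matches stack top 'b' => pop. Stack: ed
  Read 'e': push. Stack: ede
  Read 'd': push. Stack: eded
Final stack: "eded" (length 4)

4


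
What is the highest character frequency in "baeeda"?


Input: baeeda
Character counts:
  'a': 2
  'b': 1
  'd': 1
  'e': 2
Maximum frequency: 2

2


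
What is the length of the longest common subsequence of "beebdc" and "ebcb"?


LCS of "beebdc" and "ebcb"
DP table:
           e    b    c    b
      0    0    0    0    0
  b   0    0    1    1    1
  e   0    1    1    1    1
  e   0    1    1    1    1
  b   0    1    2    2    2
  d   0    1    2    2    2
  c   0    1    2    3    3
LCS length = dp[6][4] = 3

3


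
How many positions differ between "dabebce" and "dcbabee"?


Comparing "dabebce" and "dcbabee" position by position:
  Position 0: 'd' vs 'd' => same
  Position 1: 'a' vs 'c' => DIFFER
  Position 2: 'b' vs 'b' => same
  Position 3: 'e' vs 'a' => DIFFER
  Position 4: 'b' vs 'b' => same
  Position 5: 'c' vs 'e' => DIFFER
  Position 6: 'e' vs 'e' => same
Positions that differ: 3

3


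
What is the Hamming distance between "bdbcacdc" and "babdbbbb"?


Comparing "bdbcacdc" and "babdbbbb" position by position:
  Position 0: 'b' vs 'b' => same
  Position 1: 'd' vs 'a' => differ
  Position 2: 'b' vs 'b' => same
  Position 3: 'c' vs 'd' => differ
  Position 4: 'a' vs 'b' => differ
  Position 5: 'c' vs 'b' => differ
  Position 6: 'd' vs 'b' => differ
  Position 7: 'c' vs 'b' => differ
Total differences (Hamming distance): 6

6


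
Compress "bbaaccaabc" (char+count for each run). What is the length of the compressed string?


Input: bbaaccaabc
Runs:
  'b' x 2 => "b2"
  'a' x 2 => "a2"
  'c' x 2 => "c2"
  'a' x 2 => "a2"
  'b' x 1 => "b1"
  'c' x 1 => "c1"
Compressed: "b2a2c2a2b1c1"
Compressed length: 12

12


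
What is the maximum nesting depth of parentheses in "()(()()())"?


Input: "()(()()())"
Tracking depth:
  Position 0 '(': depth becomes 1
  Position 1 ')': depth becomes 0
  Position 2 '(': depth becomes 1
  Position 3 '(': depth becomes 2
  Position 4 ')': depth becomes 1
  Position 5 '(': depth becomes 2
  Position 6 ')': depth becomes 1
  Position 7 '(': depth becomes 2
  Position 8 ')': depth becomes 1
  Position 9 ')': depth becomes 0
Maximum depth reached: 2

2


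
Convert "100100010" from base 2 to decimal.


Input: "100100010" in base 2
Positional expansion:
  Digit '1' (value 1) x 2^8 = 256
  Digit '0' (value 0) x 2^7 = 0
  Digit '0' (value 0) x 2^6 = 0
  Digit '1' (value 1) x 2^5 = 32
  Digit '0' (value 0) x 2^4 = 0
  Digit '0' (value 0) x 2^3 = 0
  Digit '0' (value 0) x 2^2 = 0
  Digit '1' (value 1) x 2^1 = 2
  Digit '0' (value 0) x 2^0 = 0
Sum = 290

290


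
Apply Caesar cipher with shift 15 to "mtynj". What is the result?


Caesar cipher: shift "mtynj" by 15
  'm' (pos 12) + 15 = pos 1 = 'b'
  't' (pos 19) + 15 = pos 8 = 'i'
  'y' (pos 24) + 15 = pos 13 = 'n'
  'n' (pos 13) + 15 = pos 2 = 'c'
  'j' (pos 9) + 15 = pos 24 = 'y'
Result: bincy

bincy


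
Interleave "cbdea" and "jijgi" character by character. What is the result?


Interleaving "cbdea" and "jijgi":
  Position 0: 'c' from first, 'j' from second => "cj"
  Position 1: 'b' from first, 'i' from second => "bi"
  Position 2: 'd' from first, 'j' from second => "dj"
  Position 3: 'e' from first, 'g' from second => "eg"
  Position 4: 'a' from first, 'i' from second => "ai"
Result: cjbidjegai

cjbidjegai


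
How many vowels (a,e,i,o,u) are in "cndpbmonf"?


Input: cndpbmonf
Checking each character:
  'c' at position 0: consonant
  'n' at position 1: consonant
  'd' at position 2: consonant
  'p' at position 3: consonant
  'b' at position 4: consonant
  'm' at position 5: consonant
  'o' at position 6: vowel (running total: 1)
  'n' at position 7: consonant
  'f' at position 8: consonant
Total vowels: 1

1


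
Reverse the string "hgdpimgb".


Input: hgdpimgb
Reading characters right to left:
  Position 7: 'b'
  Position 6: 'g'
  Position 5: 'm'
  Position 4: 'i'
  Position 3: 'p'
  Position 2: 'd'
  Position 1: 'g'
  Position 0: 'h'
Reversed: bgmipdgh

bgmipdgh


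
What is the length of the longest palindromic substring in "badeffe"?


Input: "badeffe"
Checking substrings for palindromes:
  [3:7] "effe" (len 4) => palindrome
  [4:6] "ff" (len 2) => palindrome
Longest palindromic substring: "effe" with length 4

4


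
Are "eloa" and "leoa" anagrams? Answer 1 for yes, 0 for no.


Strings: "eloa", "leoa"
Sorted first:  aelo
Sorted second: aelo
Sorted forms match => anagrams

1


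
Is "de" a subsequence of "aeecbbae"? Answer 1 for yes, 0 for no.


Check if "de" is a subsequence of "aeecbbae"
Greedy scan:
  Position 0 ('a'): no match needed
  Position 1 ('e'): no match needed
  Position 2 ('e'): no match needed
  Position 3 ('c'): no match needed
  Position 4 ('b'): no match needed
  Position 5 ('b'): no match needed
  Position 6 ('a'): no match needed
  Position 7 ('e'): no match needed
Only matched 0/2 characters => not a subsequence

0


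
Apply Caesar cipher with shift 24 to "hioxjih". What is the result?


Caesar cipher: shift "hioxjih" by 24
  'h' (pos 7) + 24 = pos 5 = 'f'
  'i' (pos 8) + 24 = pos 6 = 'g'
  'o' (pos 14) + 24 = pos 12 = 'm'
  'x' (pos 23) + 24 = pos 21 = 'v'
  'j' (pos 9) + 24 = pos 7 = 'h'
  'i' (pos 8) + 24 = pos 6 = 'g'
  'h' (pos 7) + 24 = pos 5 = 'f'
Result: fgmvhgf

fgmvhgf


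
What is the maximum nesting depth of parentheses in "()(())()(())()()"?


Input: "()(())()(())()()"
Tracking depth:
  Position 0 '(': depth becomes 1
  Position 1 ')': depth becomes 0
  Position 2 '(': depth becomes 1
  Position 3 '(': depth becomes 2
  Position 4 ')': depth becomes 1
  Position 5 ')': depth becomes 0
  Position 6 '(': depth becomes 1
  Position 7 ')': depth becomes 0
  Position 8 '(': depth becomes 1
  Position 9 '(': depth becomes 2
  Position 10 ')': depth becomes 1
  Position 11 ')': depth becomes 0
  Position 12 '(': depth becomes 1
  Position 13 ')': depth becomes 0
  Position 14 '(': depth becomes 1
  Position 15 ')': depth becomes 0
Maximum depth reached: 2

2


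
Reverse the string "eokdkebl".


Input: eokdkebl
Reading characters right to left:
  Position 7: 'l'
  Position 6: 'b'
  Position 5: 'e'
  Position 4: 'k'
  Position 3: 'd'
  Position 2: 'k'
  Position 1: 'o'
  Position 0: 'e'
Reversed: lbekdkoe

lbekdkoe


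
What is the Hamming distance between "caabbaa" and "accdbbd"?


Comparing "caabbaa" and "accdbbd" position by position:
  Position 0: 'c' vs 'a' => differ
  Position 1: 'a' vs 'c' => differ
  Position 2: 'a' vs 'c' => differ
  Position 3: 'b' vs 'd' => differ
  Position 4: 'b' vs 'b' => same
  Position 5: 'a' vs 'b' => differ
  Position 6: 'a' vs 'd' => differ
Total differences (Hamming distance): 6

6


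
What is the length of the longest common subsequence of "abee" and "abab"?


LCS of "abee" and "abab"
DP table:
           a    b    a    b
      0    0    0    0    0
  a   0    1    1    1    1
  b   0    1    2    2    2
  e   0    1    2    2    2
  e   0    1    2    2    2
LCS length = dp[4][4] = 2

2


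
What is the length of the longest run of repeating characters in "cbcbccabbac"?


Input: "cbcbccabbac"
Scanning for longest run:
  Position 1 ('b'): new char, reset run to 1
  Position 2 ('c'): new char, reset run to 1
  Position 3 ('b'): new char, reset run to 1
  Position 4 ('c'): new char, reset run to 1
  Position 5 ('c'): continues run of 'c', length=2
  Position 6 ('a'): new char, reset run to 1
  Position 7 ('b'): new char, reset run to 1
  Position 8 ('b'): continues run of 'b', length=2
  Position 9 ('a'): new char, reset run to 1
  Position 10 ('c'): new char, reset run to 1
Longest run: 'c' with length 2

2


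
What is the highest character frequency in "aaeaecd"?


Input: aaeaecd
Character counts:
  'a': 3
  'c': 1
  'd': 1
  'e': 2
Maximum frequency: 3

3


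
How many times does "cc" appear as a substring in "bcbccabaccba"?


Searching for "cc" in "bcbccabaccba"
Scanning each position:
  Position 0: "bc" => no
  Position 1: "cb" => no
  Position 2: "bc" => no
  Position 3: "cc" => MATCH
  Position 4: "ca" => no
  Position 5: "ab" => no
  Position 6: "ba" => no
  Position 7: "ac" => no
  Position 8: "cc" => MATCH
  Position 9: "cb" => no
  Position 10: "ba" => no
Total occurrences: 2

2


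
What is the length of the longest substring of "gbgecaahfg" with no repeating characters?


Input: "gbgecaahfg"
Sliding window (track last position of each char):
  Position 0 ('g'): window [0,0] length 1 -- new best
  Position 1 ('b'): window [0,1] length 2 -- new best
  Position 2 ('g'): repeat (last at 0), move window start to 1
  Position 2 ('g'): window [1,2] length 2
  Position 3 ('e'): window [1,3] length 3 -- new best
  Position 4 ('c'): window [1,4] length 4 -- new best
  Position 5 ('a'): window [1,5] length 5 -- new best
  Position 6 ('a'): repeat (last at 5), move window start to 6
  Position 6 ('a'): window [6,6] length 1
  Position 7 ('h'): window [6,7] length 2
  Position 8 ('f'): window [6,8] length 3
  Position 9 ('g'): window [6,9] length 4
Longest substring with no repeats: "bgeca" with length 5

5


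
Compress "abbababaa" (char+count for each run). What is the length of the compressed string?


Input: abbababaa
Runs:
  'a' x 1 => "a1"
  'b' x 2 => "b2"
  'a' x 1 => "a1"
  'b' x 1 => "b1"
  'a' x 1 => "a1"
  'b' x 1 => "b1"
  'a' x 2 => "a2"
Compressed: "a1b2a1b1a1b1a2"
Compressed length: 14

14


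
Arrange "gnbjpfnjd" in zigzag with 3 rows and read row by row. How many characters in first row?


Zigzag "gnbjpfnjd" into 3 rows:
Placing characters:
  'g' => row 0
  'n' => row 1
  'b' => row 2
  'j' => row 1
  'p' => row 0
  'f' => row 1
  'n' => row 2
  'j' => row 1
  'd' => row 0
Rows:
  Row 0: "gpd"
  Row 1: "njfj"
  Row 2: "bn"
First row length: 3

3


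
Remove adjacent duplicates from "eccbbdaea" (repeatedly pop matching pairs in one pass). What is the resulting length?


Input: eccbbdaea
Stack-based adjacent duplicate removal:
  Read 'e': push. Stack: e
  Read 'c': push. Stack: ec
  Read 'c': matches stack top 'c' => pop. Stack: e
  Read 'b': push. Stack: eb
  Read 'b': matches stack top 'b' => pop. Stack: e
  Read 'd': push. Stack: ed
  Read 'a': push. Stack: eda
  Read 'e': push. Stack: edae
  Read 'a': push. Stack: edaea
Final stack: "edaea" (length 5)

5


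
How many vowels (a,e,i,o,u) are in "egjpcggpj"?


Input: egjpcggpj
Checking each character:
  'e' at position 0: vowel (running total: 1)
  'g' at position 1: consonant
  'j' at position 2: consonant
  'p' at position 3: consonant
  'c' at position 4: consonant
  'g' at position 5: consonant
  'g' at position 6: consonant
  'p' at position 7: consonant
  'j' at position 8: consonant
Total vowels: 1

1


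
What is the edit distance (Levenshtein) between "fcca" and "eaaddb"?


Computing edit distance: "fcca" -> "eaaddb"
DP table:
           e    a    a    d    d    b
      0    1    2    3    4    5    6
  f   1    1    2    3    4    5    6
  c   2    2    2    3    4    5    6
  c   3    3    3    3    4    5    6
  a   4    4    3    3    4    5    6
Edit distance = dp[4][6] = 6

6


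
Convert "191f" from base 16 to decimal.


Input: "191f" in base 16
Positional expansion:
  Digit '1' (value 1) x 16^3 = 4096
  Digit '9' (value 9) x 16^2 = 2304
  Digit '1' (value 1) x 16^1 = 16
  Digit 'f' (value 15) x 16^0 = 15
Sum = 6431

6431


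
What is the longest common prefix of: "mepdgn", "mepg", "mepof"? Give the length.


Words: mepdgn, mepg, mepof
  Position 0: all 'm' => match
  Position 1: all 'e' => match
  Position 2: all 'p' => match
  Position 3: ('d', 'g', 'o') => mismatch, stop
LCP = "mep" (length 3)

3


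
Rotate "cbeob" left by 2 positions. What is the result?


Input: "cbeob", rotate left by 2
First 2 characters: "cb"
Remaining characters: "eob"
Concatenate remaining + first: "eob" + "cb" = "eobcb"

eobcb


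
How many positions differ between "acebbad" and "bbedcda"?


Comparing "acebbad" and "bbedcda" position by position:
  Position 0: 'a' vs 'b' => DIFFER
  Position 1: 'c' vs 'b' => DIFFER
  Position 2: 'e' vs 'e' => same
  Position 3: 'b' vs 'd' => DIFFER
  Position 4: 'b' vs 'c' => DIFFER
  Position 5: 'a' vs 'd' => DIFFER
  Position 6: 'd' vs 'a' => DIFFER
Positions that differ: 6

6


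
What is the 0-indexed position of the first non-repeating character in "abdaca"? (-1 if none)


Input: abdaca
Character frequencies:
  'a': 3
  'b': 1
  'c': 1
  'd': 1
Scanning left to right for freq == 1:
  Position 0 ('a'): freq=3, skip
  Position 1 ('b'): unique! => answer = 1

1


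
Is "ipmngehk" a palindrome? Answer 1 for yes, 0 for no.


Input: ipmngehk
Reversed: khegnmpi
  Compare pos 0 ('i') with pos 7 ('k'): MISMATCH
  Compare pos 1 ('p') with pos 6 ('h'): MISMATCH
  Compare pos 2 ('m') with pos 5 ('e'): MISMATCH
  Compare pos 3 ('n') with pos 4 ('g'): MISMATCH
Result: not a palindrome

0


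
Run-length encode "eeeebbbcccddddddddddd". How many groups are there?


Input: eeeebbbcccddddddddddd
Scanning for consecutive runs:
  Group 1: 'e' x 4 (positions 0-3)
  Group 2: 'b' x 3 (positions 4-6)
  Group 3: 'c' x 3 (positions 7-9)
  Group 4: 'd' x 11 (positions 10-20)
Total groups: 4

4


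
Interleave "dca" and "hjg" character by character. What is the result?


Interleaving "dca" and "hjg":
  Position 0: 'd' from first, 'h' from second => "dh"
  Position 1: 'c' from first, 'j' from second => "cj"
  Position 2: 'a' from first, 'g' from second => "ag"
Result: dhcjag

dhcjag


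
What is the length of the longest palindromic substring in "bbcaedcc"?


Input: "bbcaedcc"
Checking substrings for palindromes:
  [0:2] "bb" (len 2) => palindrome
  [6:8] "cc" (len 2) => palindrome
Longest palindromic substring: "bb" with length 2

2


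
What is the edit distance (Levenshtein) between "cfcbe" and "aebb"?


Computing edit distance: "cfcbe" -> "aebb"
DP table:
           a    e    b    b
      0    1    2    3    4
  c   1    1    2    3    4
  f   2    2    2    3    4
  c   3    3    3    3    4
  b   4    4    4    3    3
  e   5    5    4    4    4
Edit distance = dp[5][4] = 4

4


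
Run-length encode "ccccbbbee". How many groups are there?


Input: ccccbbbee
Scanning for consecutive runs:
  Group 1: 'c' x 4 (positions 0-3)
  Group 2: 'b' x 3 (positions 4-6)
  Group 3: 'e' x 2 (positions 7-8)
Total groups: 3

3


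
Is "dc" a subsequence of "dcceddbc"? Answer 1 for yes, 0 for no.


Check if "dc" is a subsequence of "dcceddbc"
Greedy scan:
  Position 0 ('d'): matches sub[0] = 'd'
  Position 1 ('c'): matches sub[1] = 'c'
  Position 2 ('c'): no match needed
  Position 3 ('e'): no match needed
  Position 4 ('d'): no match needed
  Position 5 ('d'): no match needed
  Position 6 ('b'): no match needed
  Position 7 ('c'): no match needed
All 2 characters matched => is a subsequence

1


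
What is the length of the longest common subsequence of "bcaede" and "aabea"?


LCS of "bcaede" and "aabea"
DP table:
           a    a    b    e    a
      0    0    0    0    0    0
  b   0    0    0    1    1    1
  c   0    0    0    1    1    1
  a   0    1    1    1    1    2
  e   0    1    1    1    2    2
  d   0    1    1    1    2    2
  e   0    1    1    1    2    2
LCS length = dp[6][5] = 2

2


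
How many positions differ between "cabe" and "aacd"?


Comparing "cabe" and "aacd" position by position:
  Position 0: 'c' vs 'a' => DIFFER
  Position 1: 'a' vs 'a' => same
  Position 2: 'b' vs 'c' => DIFFER
  Position 3: 'e' vs 'd' => DIFFER
Positions that differ: 3

3


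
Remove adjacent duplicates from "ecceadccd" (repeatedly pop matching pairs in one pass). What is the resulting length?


Input: ecceadccd
Stack-based adjacent duplicate removal:
  Read 'e': push. Stack: e
  Read 'c': push. Stack: ec
  Read 'c': matches stack top 'c' => pop. Stack: e
  Read 'e': matches stack top 'e' => pop. Stack: (empty)
  Read 'a': push. Stack: a
  Read 'd': push. Stack: ad
  Read 'c': push. Stack: adc
  Read 'c': matches stack top 'c' => pop. Stack: ad
  Read 'd': matches stack top 'd' => pop. Stack: a
Final stack: "a" (length 1)

1


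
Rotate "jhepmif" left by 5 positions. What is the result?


Input: "jhepmif", rotate left by 5
First 5 characters: "jhepm"
Remaining characters: "if"
Concatenate remaining + first: "if" + "jhepm" = "ifjhepm"

ifjhepm
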